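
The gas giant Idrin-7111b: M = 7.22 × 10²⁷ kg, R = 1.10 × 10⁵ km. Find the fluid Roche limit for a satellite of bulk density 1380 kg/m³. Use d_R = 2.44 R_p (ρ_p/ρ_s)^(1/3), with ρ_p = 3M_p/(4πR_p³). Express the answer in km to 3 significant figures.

2.63 × 10⁵ km

ρ_p = 3M_p/(4πR_p³) = 3 × (7.22 × 10²⁷) / (4π × (1.10 × 10⁸ m)³) = 1300 kg/m³
d_R = 2.44 × 1.10 × 10⁵ km × (1300/1380)^(1/3)
    = 2.63 × 10⁵ km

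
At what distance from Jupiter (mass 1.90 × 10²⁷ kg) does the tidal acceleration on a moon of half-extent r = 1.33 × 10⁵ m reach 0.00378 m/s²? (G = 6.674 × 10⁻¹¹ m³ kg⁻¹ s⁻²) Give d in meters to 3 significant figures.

2GMr/d³ = a_tidal  ⇒  d = (2GMr / a_tidal)^(1/3)
d = (2 × 6.674×10⁻¹¹ × (1.90 × 10²⁷) × (1.33 × 10⁵) / (0.00378))^(1/3)
  = 2.07 × 10⁸ m

2.07 × 10⁸ m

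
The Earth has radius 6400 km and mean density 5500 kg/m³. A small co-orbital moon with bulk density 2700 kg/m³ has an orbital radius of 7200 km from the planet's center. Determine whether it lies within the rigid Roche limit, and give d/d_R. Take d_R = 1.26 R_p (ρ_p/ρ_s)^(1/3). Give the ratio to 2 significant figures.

inside; d/d_R ≈ 0.70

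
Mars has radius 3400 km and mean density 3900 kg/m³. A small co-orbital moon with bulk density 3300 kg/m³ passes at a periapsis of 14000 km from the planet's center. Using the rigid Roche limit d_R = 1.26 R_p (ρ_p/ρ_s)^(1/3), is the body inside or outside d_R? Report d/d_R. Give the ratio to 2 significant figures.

d_R = 1.26 × (3400 km) × (3900/3300)^(1/3) = 4529 km
d/d_R = (14000) / (4529) = 3.1
Since d/d_R > 1, the body is outside the Roche limit.

outside; d/d_R ≈ 3.1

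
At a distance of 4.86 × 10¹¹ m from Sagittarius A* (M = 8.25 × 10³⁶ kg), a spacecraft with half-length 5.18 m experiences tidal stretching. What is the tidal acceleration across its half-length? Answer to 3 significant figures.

4.97 × 10⁻⁸ m/s²

Δg = 2GMr/d³
   = 2 × (6.674 × 10⁻¹¹) × (8.25 × 10³⁶) × (5.18) / (4.86 × 10¹¹)³
   = 4.97 × 10⁻⁸ m/s²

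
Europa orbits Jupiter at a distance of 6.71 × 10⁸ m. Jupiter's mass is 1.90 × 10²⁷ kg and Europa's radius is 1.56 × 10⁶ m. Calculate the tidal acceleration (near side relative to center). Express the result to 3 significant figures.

The tidal stretch is the gradient of GM/d² times the body's extent r, hence the 1/d³ dependence.
a_tidal = 2GMr/d³
        = 2 × (6.674 × 10⁻¹¹) × (1.90 × 10²⁷) × (1.56 × 10⁶) / (6.71 × 10⁸)³
        = 1.31 × 10⁻³ m/s²

1.31 × 10⁻³ m/s²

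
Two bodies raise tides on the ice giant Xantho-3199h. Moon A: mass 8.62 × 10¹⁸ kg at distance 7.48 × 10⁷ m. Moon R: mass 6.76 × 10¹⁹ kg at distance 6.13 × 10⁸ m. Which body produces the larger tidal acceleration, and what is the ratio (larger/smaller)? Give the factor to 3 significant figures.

Tidal stretch scales as M/d³; compute that for each body.
Moon A: (8.62 × 10¹⁸) / (7.48 × 10⁷)³ = 2.060 × 10⁻⁵
Moon R: (6.76 × 10¹⁹) / (6.13 × 10⁸)³ = 2.935 × 10⁻⁷
Ratio (larger/smaller) = 70.2

Moon A, by a factor of ≈ 70.2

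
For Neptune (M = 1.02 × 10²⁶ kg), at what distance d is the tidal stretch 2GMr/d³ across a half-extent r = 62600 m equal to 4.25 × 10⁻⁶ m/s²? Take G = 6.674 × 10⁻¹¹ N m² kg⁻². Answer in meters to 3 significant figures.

5.85 × 10⁸ m

2GMr/d³ = a_tidal  ⇒  d = (2GMr / a_tidal)^(1/3)
d = (2 × 6.674×10⁻¹¹ × (1.02 × 10²⁶) × (62600) / (4.25 × 10⁻⁶))^(1/3)
  = 5.85 × 10⁸ m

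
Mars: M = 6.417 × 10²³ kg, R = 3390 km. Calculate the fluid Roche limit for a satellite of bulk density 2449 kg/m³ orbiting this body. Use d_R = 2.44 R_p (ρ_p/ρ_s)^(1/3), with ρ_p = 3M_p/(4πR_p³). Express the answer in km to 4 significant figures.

9686 km

ρ_p = 3M_p/(4πR_p³) = 3 × (6.417 × 10²³) / (4π × (3.390 × 10⁶ m)³) = 3932 kg/m³
d_R = 2.44 × 3390 km × (3932/2449)^(1/3)
    = 9686 km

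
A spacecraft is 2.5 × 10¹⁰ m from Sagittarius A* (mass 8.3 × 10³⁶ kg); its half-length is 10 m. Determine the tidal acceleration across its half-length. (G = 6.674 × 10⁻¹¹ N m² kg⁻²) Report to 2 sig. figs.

Differencing GM/(d−r)² and GM/d² to first order in r/d gives 2GMr/d³.
Δg = 2GMr/d³
   = 2 × (6.674 × 10⁻¹¹) × (8.3 × 10³⁶) × (10) / (2.5 × 10¹⁰)³
   = 7.1 × 10⁻⁴ m/s²

7.1 × 10⁻⁴ m/s²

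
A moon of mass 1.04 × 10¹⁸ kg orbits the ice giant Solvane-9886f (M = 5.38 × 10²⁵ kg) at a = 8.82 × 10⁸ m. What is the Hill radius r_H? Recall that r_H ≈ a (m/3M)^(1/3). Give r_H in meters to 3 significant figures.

1.64 × 10⁶ m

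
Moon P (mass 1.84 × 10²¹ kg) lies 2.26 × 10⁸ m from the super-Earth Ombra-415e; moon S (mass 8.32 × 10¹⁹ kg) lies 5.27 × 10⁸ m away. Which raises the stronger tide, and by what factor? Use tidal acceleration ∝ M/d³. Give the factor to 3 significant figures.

Tidal acceleration ∝ M/d³, so compare M/d³ for each.
Moon P: (1.84 × 10²¹) / (2.26 × 10⁸)³ = 1.594 × 10⁻⁴
Moon S: (8.32 × 10¹⁹) / (5.27 × 10⁸)³ = 5.684 × 10⁻⁷
Ratio (larger/smaller) = 280

Moon P, by a factor of ≈ 280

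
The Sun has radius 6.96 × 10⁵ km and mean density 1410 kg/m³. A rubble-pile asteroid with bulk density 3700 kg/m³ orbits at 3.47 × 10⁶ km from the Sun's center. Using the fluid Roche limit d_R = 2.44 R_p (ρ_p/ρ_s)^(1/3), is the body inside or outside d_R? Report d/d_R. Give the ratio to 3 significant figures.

d_R = 2.44 × (6.96 × 10⁵ km) × (1410/3700)^(1/3) = 1.231 × 10⁶ km
d/d_R = (3.47 × 10⁶) / (1.231 × 10⁶) = 2.82
Since d/d_R > 1, the body is outside the Roche limit.

outside; d/d_R ≈ 2.82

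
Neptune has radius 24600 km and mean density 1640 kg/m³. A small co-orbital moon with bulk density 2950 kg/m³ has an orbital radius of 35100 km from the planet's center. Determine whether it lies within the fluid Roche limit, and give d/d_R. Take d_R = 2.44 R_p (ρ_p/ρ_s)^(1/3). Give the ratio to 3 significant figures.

inside; d/d_R ≈ 0.711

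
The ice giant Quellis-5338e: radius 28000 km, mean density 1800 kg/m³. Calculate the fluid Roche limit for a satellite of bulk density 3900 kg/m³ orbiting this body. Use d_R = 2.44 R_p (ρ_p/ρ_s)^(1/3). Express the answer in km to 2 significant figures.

d_R = 2.44 × 28000 km × (1800/3900)^(1/3)
    = 53000 km

53000 km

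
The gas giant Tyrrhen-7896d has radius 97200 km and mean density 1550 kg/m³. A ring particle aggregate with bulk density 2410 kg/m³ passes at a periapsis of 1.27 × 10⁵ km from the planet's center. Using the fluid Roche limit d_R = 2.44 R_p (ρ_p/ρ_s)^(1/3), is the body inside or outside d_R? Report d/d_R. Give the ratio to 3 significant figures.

inside; d/d_R ≈ 0.620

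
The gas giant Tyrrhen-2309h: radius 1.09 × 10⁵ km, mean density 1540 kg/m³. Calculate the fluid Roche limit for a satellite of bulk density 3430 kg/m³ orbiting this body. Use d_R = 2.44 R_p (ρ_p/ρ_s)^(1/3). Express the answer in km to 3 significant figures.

2.04 × 10⁵ km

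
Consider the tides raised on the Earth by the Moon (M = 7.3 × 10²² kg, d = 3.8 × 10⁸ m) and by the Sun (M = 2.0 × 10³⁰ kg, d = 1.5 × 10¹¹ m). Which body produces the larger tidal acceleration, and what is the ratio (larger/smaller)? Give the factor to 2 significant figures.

The Moon, by a factor of ≈ 2.2

Compare M/d³ for the two perturbers:
The Moon: (7.3 × 10²²) / (3.8 × 10⁸)³ = 1.330 × 10⁻³
The Sun: (2.0 × 10³⁰) / (1.5 × 10¹¹)³ = 5.926 × 10⁻⁴
Ratio (larger/smaller) = 2.2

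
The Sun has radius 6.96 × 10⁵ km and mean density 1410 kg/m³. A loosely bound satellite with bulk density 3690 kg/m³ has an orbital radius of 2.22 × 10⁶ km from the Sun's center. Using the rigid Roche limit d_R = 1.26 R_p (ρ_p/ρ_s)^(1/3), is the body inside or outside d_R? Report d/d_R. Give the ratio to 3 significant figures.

outside; d/d_R ≈ 3.49

d_R = 1.26 × (6.96 × 10⁵ km) × (1410/3690)^(1/3) = 6.364 × 10⁵ km
d/d_R = (2.22 × 10⁶) / (6.364 × 10⁵) = 3.49
Since d/d_R > 1, the body is outside the Roche limit.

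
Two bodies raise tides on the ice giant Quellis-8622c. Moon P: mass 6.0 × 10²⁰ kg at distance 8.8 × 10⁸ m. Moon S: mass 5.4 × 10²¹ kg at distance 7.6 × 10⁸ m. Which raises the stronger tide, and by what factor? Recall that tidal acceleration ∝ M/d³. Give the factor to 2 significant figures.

Tidal acceleration ∝ M/d³, so compare M/d³ for each.
Moon P: (6.0 × 10²⁰) / (8.8 × 10⁸)³ = 8.804 × 10⁻⁷
Moon S: (5.4 × 10²¹) / (7.6 × 10⁸)³ = 1.230 × 10⁻⁵
Ratio (larger/smaller) = 14

Moon S, by a factor of ≈ 14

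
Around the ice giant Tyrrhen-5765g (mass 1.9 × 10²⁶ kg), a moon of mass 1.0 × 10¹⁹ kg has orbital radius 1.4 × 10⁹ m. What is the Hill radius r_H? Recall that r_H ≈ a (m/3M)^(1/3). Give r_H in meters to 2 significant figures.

r_H ≈ a (m/3M)^(1/3)
    = (1.4 × 10⁹) × (1.0 × 10¹⁹ / (3 × 1.9 × 10²⁶))^(1/3)
    = 3.6 × 10⁶ m

3.6 × 10⁶ m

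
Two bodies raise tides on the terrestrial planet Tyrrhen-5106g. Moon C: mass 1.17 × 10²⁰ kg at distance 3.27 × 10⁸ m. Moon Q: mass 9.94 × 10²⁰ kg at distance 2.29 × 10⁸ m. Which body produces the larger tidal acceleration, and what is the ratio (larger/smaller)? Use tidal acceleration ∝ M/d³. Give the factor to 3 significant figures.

Moon Q, by a factor of ≈ 24.7

The tide-raising term goes as M/d³ (the gradient of a 1/d² field).
Moon C: (1.17 × 10²⁰) / (3.27 × 10⁸)³ = 3.346 × 10⁻⁶
Moon Q: (9.94 × 10²⁰) / (2.29 × 10⁸)³ = 8.277 × 10⁻⁵
Ratio (larger/smaller) = 24.7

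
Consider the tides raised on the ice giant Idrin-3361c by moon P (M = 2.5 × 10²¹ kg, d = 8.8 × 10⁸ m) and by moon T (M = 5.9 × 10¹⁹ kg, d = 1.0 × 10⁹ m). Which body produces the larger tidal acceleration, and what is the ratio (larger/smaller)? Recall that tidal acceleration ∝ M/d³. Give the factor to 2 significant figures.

Moon P, by a factor of ≈ 62

Tidal stretch scales as M/d³; compute that for each body.
Moon P: (2.5 × 10²¹) / (8.8 × 10⁸)³ = 3.669 × 10⁻⁶
Moon T: (5.9 × 10¹⁹) / (1.0 × 10⁹)³ = 5.900 × 10⁻⁸
Ratio (larger/smaller) = 62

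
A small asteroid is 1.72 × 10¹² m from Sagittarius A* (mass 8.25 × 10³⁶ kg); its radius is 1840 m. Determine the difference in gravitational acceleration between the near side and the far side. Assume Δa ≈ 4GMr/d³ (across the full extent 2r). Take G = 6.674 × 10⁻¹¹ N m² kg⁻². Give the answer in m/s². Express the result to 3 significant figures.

7.96 × 10⁻⁷ m/s²

Δg = 4GMr/d³
   = 4 × (6.674 × 10⁻¹¹) × (8.25 × 10³⁶) × (1840) / (1.72 × 10¹²)³
   = 7.96 × 10⁻⁷ m/s²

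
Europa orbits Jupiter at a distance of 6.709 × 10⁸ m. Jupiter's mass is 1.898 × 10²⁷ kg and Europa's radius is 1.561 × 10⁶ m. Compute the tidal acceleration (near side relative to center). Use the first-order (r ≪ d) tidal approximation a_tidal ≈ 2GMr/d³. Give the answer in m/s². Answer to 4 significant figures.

The tidal stretch is the gradient of GM/d² times the body's extent r, hence the 1/d³ dependence.
a_tidal = 2GMr/d³
        = 2 × (6.674 × 10⁻¹¹) × (1.898 × 10²⁷) × (1.561 × 10⁶) / (6.709 × 10⁸)³
        = 1.310 × 10⁻³ m/s²

1.310 × 10⁻³ m/s²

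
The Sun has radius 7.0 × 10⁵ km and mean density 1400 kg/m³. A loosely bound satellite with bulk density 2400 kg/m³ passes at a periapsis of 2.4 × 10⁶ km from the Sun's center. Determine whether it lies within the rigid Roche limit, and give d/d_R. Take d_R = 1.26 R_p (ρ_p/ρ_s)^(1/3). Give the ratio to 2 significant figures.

outside; d/d_R ≈ 3.3

d_R = 1.26 × (7.0 × 10⁵ km) × (1400/2400)^(1/3) = 7.370 × 10⁵ km
d/d_R = (2.4 × 10⁶) / (7.370 × 10⁵) = 3.3
Since d/d_R > 1, the body is outside the Roche limit.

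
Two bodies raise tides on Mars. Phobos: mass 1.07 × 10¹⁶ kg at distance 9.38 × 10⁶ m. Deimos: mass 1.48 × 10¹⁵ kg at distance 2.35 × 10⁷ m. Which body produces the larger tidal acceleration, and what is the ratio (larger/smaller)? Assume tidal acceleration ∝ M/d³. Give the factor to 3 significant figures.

Phobos, by a factor of ≈ 114

Compare M/d³ for the two perturbers:
Phobos: (1.07 × 10¹⁶) / (9.38 × 10⁶)³ = 1.297 × 10⁻⁵
Deimos: (1.48 × 10¹⁵) / (2.35 × 10⁷)³ = 1.140 × 10⁻⁷
Ratio (larger/smaller) = 114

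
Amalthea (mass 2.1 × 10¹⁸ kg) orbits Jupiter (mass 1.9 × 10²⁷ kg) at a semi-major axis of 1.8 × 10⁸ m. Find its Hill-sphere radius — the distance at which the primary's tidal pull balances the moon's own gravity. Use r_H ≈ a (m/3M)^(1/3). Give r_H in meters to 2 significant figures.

1.3 × 10⁵ m

r_H ≈ a (m/3M)^(1/3)
    = (1.8 × 10⁸) × (2.1 × 10¹⁸ / (3 × 1.9 × 10²⁷))^(1/3)
    = 1.3 × 10⁵ m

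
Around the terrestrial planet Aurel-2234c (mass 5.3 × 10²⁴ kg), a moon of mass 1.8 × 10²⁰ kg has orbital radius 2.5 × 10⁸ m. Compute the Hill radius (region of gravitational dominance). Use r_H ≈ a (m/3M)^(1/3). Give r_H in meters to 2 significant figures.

5.6 × 10⁶ m

r_H ≈ a (m/3M)^(1/3)
    = (2.5 × 10⁸) × (1.8 × 10²⁰ / (3 × 5.3 × 10²⁴))^(1/3)
    = 5.6 × 10⁶ m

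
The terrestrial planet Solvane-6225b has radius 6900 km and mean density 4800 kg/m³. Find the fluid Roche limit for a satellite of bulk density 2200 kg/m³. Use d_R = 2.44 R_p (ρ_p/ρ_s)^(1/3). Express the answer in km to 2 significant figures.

22000 km

d_R = 2.44 × 6900 km × (4800/2200)^(1/3)
    = 22000 km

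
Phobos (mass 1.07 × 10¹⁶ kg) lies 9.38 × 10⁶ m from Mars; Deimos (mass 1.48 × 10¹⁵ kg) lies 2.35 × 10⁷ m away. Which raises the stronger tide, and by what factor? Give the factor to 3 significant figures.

Phobos, by a factor of ≈ 114

Compare M/d³ for the two perturbers:
Phobos: (1.07 × 10¹⁶) / (9.38 × 10⁶)³ = 1.297 × 10⁻⁵
Deimos: (1.48 × 10¹⁵) / (2.35 × 10⁷)³ = 1.140 × 10⁻⁷
Ratio (larger/smaller) = 114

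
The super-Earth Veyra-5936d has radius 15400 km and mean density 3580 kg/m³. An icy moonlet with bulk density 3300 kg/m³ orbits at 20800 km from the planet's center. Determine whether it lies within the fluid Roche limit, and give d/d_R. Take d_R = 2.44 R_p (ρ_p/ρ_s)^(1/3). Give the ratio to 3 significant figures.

d_R = 2.44 × (15400 km) × (3580/3300)^(1/3) = 38610 km
d/d_R = (20800) / (38610) = 0.539
Since d/d_R < 1, the body is inside the Roche limit.

inside; d/d_R ≈ 0.539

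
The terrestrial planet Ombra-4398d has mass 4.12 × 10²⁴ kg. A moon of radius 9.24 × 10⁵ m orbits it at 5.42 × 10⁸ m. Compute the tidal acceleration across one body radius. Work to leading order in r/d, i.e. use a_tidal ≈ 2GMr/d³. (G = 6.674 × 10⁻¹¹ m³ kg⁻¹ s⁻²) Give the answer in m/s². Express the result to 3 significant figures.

3.19 × 10⁻⁶ m/s²

The tidal stretch is the gradient of GM/d² times the body's extent r, hence the 1/d³ dependence.
Δg = 2GMr/d³
   = 2 × (6.674 × 10⁻¹¹) × (4.12 × 10²⁴) × (9.24 × 10⁵) / (5.42 × 10⁸)³
   = 3.19 × 10⁻⁶ m/s²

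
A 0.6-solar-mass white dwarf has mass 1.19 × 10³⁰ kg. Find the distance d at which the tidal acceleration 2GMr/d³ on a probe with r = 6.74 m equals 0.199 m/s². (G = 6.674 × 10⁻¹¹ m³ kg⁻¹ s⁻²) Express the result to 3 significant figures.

2GMr/d³ = a_tidal  ⇒  d = (2GMr / a_tidal)^(1/3)
d = (2 × 6.674×10⁻¹¹ × (1.19 × 10³⁰) × (6.74) / (0.199))^(1/3)
  = 1.75 × 10⁷ m

1.75 × 10⁷ m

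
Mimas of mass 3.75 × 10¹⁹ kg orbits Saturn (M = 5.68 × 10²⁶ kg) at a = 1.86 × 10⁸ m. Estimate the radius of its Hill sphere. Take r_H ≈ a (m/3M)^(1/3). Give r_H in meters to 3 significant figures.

5.21 × 10⁵ m

r_H ≈ a (m/3M)^(1/3)
    = (1.86 × 10⁸) × (3.75 × 10¹⁹ / (3 × 5.68 × 10²⁶))^(1/3)
    = 5.21 × 10⁵ m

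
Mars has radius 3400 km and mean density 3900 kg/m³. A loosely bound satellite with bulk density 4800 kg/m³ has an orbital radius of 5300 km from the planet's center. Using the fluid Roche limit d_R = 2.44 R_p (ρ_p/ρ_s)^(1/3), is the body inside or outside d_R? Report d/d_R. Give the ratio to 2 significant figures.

d_R = 2.44 × (3400 km) × (3900/4800)^(1/3) = 7741 km
d/d_R = (5300) / (7741) = 0.68
Since d/d_R < 1, the body is inside the Roche limit.

inside; d/d_R ≈ 0.68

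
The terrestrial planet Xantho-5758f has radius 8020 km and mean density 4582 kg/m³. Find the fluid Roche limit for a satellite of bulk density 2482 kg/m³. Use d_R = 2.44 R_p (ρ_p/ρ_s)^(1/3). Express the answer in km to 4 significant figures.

24010 km

d_R = 2.44 × 8020 km × (4582/2482)^(1/3)
    = 24010 km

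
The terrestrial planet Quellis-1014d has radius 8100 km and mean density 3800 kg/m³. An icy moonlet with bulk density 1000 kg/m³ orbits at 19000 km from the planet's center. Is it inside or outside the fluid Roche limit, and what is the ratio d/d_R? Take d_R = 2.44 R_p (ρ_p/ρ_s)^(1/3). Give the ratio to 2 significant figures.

d_R = 2.44 × (8100 km) × (3800/1000)^(1/3) = 30840 km
d/d_R = (19000) / (30840) = 0.62
Since d/d_R < 1, the body is inside the Roche limit.

inside; d/d_R ≈ 0.62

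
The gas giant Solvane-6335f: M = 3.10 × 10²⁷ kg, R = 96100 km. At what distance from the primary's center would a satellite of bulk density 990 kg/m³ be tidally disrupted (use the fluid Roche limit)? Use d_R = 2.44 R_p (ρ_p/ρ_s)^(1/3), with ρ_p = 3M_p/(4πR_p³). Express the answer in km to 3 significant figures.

ρ_p = 3M_p/(4πR_p³) = 3 × (3.10 × 10²⁷) / (4π × (9.61 × 10⁷ m)³) = 834 kg/m³
d_R = 2.44 × 96100 km × (834/990)^(1/3)
    = 2.21 × 10⁵ km

2.21 × 10⁵ km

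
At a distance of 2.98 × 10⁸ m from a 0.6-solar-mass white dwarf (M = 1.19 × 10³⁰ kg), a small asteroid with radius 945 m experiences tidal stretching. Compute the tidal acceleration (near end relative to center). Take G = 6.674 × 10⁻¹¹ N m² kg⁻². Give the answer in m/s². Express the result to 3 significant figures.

5.67 × 10⁻³ m/s²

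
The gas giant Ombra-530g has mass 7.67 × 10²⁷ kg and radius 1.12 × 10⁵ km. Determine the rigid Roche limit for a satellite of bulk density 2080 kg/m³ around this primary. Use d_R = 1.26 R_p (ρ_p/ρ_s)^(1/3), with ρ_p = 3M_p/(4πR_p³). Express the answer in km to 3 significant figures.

ρ_p = 3M_p/(4πR_p³) = 3 × (7.67 × 10²⁷) / (4π × (1.12 × 10⁸ m)³) = 1300 kg/m³
d_R = 1.26 × 1.12 × 10⁵ km × (1300/2080)^(1/3)
    = 1.21 × 10⁵ km

1.21 × 10⁵ km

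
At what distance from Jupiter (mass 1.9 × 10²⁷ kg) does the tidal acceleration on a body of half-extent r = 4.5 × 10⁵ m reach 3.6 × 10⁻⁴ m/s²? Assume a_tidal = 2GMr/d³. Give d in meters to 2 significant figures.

2GMr/d³ = a_tidal  ⇒  d = (2GMr / a_tidal)^(1/3)
d = (2 × 6.674×10⁻¹¹ × (1.9 × 10²⁷) × (4.5 × 10⁵) / (3.6 × 10⁻⁴))^(1/3)
  = 6.8 × 10⁸ m

6.8 × 10⁸ m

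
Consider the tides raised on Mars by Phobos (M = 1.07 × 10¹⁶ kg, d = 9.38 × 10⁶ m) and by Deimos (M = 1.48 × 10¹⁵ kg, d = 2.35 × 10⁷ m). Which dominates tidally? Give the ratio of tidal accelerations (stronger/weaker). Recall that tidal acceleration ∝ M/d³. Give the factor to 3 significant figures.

Phobos, by a factor of ≈ 114

Tidal acceleration ∝ M/d³, so compare M/d³ for each.
Phobos: (1.07 × 10¹⁶) / (9.38 × 10⁶)³ = 1.297 × 10⁻⁵
Deimos: (1.48 × 10¹⁵) / (2.35 × 10⁷)³ = 1.140 × 10⁻⁷
Ratio (larger/smaller) = 114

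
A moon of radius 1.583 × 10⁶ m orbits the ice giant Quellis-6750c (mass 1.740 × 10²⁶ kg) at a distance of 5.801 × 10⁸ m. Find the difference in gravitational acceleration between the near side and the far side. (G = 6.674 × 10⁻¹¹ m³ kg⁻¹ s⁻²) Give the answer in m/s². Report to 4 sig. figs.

3.767 × 10⁻⁴ m/s²

a_tidal = 4GMr/d³
        = 4 × (6.674 × 10⁻¹¹) × (1.740 × 10²⁶) × (1.583 × 10⁶) / (5.801 × 10⁸)³
        = 3.767 × 10⁻⁴ m/s²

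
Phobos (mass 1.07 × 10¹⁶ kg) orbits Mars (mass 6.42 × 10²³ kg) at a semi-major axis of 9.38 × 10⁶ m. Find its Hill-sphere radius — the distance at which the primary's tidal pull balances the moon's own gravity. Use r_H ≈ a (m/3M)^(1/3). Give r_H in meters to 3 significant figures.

r_H ≈ a (m/3M)^(1/3)
    = (9.38 × 10⁶) × (1.07 × 10¹⁶ / (3 × 6.42 × 10²³))^(1/3)
    = 1.66 × 10⁴ m

1.66 × 10⁴ m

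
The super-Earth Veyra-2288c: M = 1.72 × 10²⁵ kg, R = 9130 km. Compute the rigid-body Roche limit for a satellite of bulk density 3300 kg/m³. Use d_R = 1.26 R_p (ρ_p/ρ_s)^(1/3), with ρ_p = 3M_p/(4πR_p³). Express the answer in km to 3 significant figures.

13600 km

ρ_p = 3M_p/(4πR_p³) = 3 × (1.72 × 10²⁵) / (4π × (9.13 × 10⁶ m)³) = 5400 kg/m³
d_R = 1.26 × 9130 km × (5400/3300)^(1/3)
    = 13600 km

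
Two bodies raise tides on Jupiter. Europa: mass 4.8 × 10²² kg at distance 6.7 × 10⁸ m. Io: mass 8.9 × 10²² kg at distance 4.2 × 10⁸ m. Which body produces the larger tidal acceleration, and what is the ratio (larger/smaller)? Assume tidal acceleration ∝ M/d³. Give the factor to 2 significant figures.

Io, by a factor of ≈ 7.5

The tide-raising term goes as M/d³ (the gradient of a 1/d² field).
Europa: (4.8 × 10²²) / (6.7 × 10⁸)³ = 1.596 × 10⁻⁴
Io: (8.9 × 10²²) / (4.2 × 10⁸)³ = 1.201 × 10⁻³
Ratio (larger/smaller) = 7.5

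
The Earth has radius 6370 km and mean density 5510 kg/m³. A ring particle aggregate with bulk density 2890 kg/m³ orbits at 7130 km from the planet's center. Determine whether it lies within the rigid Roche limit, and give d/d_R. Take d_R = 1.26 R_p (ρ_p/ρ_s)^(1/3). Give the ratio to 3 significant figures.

inside; d/d_R ≈ 0.716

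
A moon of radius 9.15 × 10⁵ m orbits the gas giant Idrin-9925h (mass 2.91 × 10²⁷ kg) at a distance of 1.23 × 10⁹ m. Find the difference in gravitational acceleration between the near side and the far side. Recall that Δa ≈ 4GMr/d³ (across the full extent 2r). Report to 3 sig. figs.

Near-to-far spans 2r, so the tidal difference is twice the near-to-center value: 4GMr/d³.
Δg = 4GMr/d³
   = 4 × (6.674 × 10⁻¹¹) × (2.91 × 10²⁷) × (9.15 × 10⁵) / (1.23 × 10⁹)³
   = 3.82 × 10⁻⁴ m/s²

3.82 × 10⁻⁴ m/s²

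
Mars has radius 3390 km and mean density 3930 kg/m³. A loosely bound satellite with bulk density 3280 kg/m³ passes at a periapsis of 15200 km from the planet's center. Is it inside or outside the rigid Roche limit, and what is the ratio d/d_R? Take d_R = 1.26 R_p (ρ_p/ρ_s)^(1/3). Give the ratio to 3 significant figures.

d_R = 1.26 × (3390 km) × (3930/3280)^(1/3) = 4537 km
d/d_R = (15200) / (4537) = 3.35
Since d/d_R > 1, the body is outside the Roche limit.

outside; d/d_R ≈ 3.35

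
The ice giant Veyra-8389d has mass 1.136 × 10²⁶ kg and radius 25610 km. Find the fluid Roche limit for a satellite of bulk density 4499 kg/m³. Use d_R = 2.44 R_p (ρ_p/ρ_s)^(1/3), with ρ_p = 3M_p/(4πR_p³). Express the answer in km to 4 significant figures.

44410 km

ρ_p = 3M_p/(4πR_p³) = 3 × (1.136 × 10²⁶) / (4π × (2.561 × 10⁷ m)³) = 1615 kg/m³
d_R = 2.44 × 25610 km × (1615/4499)^(1/3)
    = 44410 km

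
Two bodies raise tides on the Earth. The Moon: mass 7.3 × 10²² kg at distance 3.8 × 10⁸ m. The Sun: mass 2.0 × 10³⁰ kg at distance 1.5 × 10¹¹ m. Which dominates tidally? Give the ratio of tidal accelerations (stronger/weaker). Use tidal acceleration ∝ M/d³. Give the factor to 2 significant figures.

The Moon, by a factor of ≈ 2.2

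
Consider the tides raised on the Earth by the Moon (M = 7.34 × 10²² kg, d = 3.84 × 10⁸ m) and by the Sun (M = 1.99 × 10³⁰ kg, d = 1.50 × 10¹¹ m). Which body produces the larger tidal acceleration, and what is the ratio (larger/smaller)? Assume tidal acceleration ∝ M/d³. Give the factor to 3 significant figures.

Tidal acceleration ∝ M/d³, so compare M/d³ for each.
The Moon: (7.34 × 10²²) / (3.84 × 10⁸)³ = 1.296 × 10⁻³
The Sun: (1.99 × 10³⁰) / (1.50 × 10¹¹)³ = 5.896 × 10⁻⁴
Ratio (larger/smaller) = 2.20

The Moon, by a factor of ≈ 2.20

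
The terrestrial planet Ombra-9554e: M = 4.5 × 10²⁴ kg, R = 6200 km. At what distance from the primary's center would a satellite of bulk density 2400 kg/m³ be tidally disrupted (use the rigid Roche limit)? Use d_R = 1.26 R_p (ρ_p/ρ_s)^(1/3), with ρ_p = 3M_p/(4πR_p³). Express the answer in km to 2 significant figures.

ρ_p = 3M_p/(4πR_p³) = 3 × (4.5 × 10²⁴) / (4π × (6.2 × 10⁶ m)³) = 4500 kg/m³
d_R = 1.26 × 6200 km × (4500/2400)^(1/3)
    = 9600 km

9600 km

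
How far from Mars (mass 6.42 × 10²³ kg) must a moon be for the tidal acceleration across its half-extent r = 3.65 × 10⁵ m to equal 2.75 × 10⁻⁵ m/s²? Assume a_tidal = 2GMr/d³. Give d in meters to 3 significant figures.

1.04 × 10⁸ m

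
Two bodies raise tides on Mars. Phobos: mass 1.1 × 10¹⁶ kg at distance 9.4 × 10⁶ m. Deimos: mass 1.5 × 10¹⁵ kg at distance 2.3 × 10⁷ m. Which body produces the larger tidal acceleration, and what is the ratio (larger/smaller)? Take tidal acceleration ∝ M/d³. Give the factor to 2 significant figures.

The tide-raising term goes as M/d³ (the gradient of a 1/d² field).
Phobos: (1.1 × 10¹⁶) / (9.4 × 10⁶)³ = 1.324 × 10⁻⁵
Deimos: (1.5 × 10¹⁵) / (2.3 × 10⁷)³ = 1.233 × 10⁻⁷
Ratio (larger/smaller) = 110

Phobos, by a factor of ≈ 110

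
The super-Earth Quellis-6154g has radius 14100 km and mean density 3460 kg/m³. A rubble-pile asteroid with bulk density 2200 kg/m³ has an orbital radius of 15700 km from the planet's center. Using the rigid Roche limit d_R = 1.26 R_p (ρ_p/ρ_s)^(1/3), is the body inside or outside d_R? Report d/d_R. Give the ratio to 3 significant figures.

d_R = 1.26 × (14100 km) × (3460/2200)^(1/3) = 20660 km
d/d_R = (15700) / (20660) = 0.760
Since d/d_R < 1, the body is inside the Roche limit.

inside; d/d_R ≈ 0.760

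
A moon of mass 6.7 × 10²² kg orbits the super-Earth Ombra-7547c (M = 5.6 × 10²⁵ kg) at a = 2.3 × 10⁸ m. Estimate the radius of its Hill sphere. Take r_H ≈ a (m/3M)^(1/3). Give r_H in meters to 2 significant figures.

1.7 × 10⁷ m

r_H ≈ a (m/3M)^(1/3)
    = (2.3 × 10⁸) × (6.7 × 10²² / (3 × 5.6 × 10²⁵))^(1/3)
    = 1.7 × 10⁷ m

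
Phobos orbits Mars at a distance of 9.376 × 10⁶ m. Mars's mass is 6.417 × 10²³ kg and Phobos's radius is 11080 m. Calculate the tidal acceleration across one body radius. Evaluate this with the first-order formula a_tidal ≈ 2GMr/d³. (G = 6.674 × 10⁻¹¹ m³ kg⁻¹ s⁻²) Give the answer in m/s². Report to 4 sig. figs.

The tidal stretch is the gradient of GM/d² times the body's extent r, hence the 1/d³ dependence.
Δg = 2GMr/d³
   = 2 × (6.674 × 10⁻¹¹) × (6.417 × 10²³) × (11080) / (9.376 × 10⁶)³
   = 1.151 × 10⁻³ m/s²

1.151 × 10⁻³ m/s²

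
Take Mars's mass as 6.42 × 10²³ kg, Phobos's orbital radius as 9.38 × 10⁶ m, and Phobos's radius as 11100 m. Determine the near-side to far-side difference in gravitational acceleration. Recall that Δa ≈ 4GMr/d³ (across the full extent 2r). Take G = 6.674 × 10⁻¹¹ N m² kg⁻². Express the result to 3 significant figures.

2.31 × 10⁻³ m/s²

Near-to-far spans 2r, so the tidal difference is twice the near-to-center value: 4GMr/d³.
a_tidal = 4GMr/d³
        = 4 × (6.674 × 10⁻¹¹) × (6.42 × 10²³) × (11100) / (9.38 × 10⁶)³
        = 2.31 × 10⁻³ m/s²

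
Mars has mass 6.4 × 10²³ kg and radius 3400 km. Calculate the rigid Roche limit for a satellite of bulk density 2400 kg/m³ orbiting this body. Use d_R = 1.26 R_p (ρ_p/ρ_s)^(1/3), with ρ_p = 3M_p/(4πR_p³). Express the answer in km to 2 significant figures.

5000 km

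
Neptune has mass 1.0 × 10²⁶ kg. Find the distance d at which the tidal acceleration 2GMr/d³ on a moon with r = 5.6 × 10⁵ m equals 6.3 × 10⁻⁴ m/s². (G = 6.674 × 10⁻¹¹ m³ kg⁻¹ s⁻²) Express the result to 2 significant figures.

2.3 × 10⁸ m

2GMr/d³ = a_tidal  ⇒  d = (2GMr / a_tidal)^(1/3)
d = (2 × 6.674×10⁻¹¹ × (1.0 × 10²⁶) × (5.6 × 10⁵) / (6.3 × 10⁻⁴))^(1/3)
  = 2.3 × 10⁸ m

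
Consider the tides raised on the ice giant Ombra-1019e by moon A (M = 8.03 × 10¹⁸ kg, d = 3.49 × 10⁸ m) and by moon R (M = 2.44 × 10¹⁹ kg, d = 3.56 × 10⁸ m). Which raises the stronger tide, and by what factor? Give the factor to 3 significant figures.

Tidal stretch scales as M/d³; compute that for each body.
Moon A: (8.03 × 10¹⁸) / (3.49 × 10⁸)³ = 1.889 × 10⁻⁷
Moon R: (2.44 × 10¹⁹) / (3.56 × 10⁸)³ = 5.408 × 10⁻⁷
Ratio (larger/smaller) = 2.86

Moon R, by a factor of ≈ 2.86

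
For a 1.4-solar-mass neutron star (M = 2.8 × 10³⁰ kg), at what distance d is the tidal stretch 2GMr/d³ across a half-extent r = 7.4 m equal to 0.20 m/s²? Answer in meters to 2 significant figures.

2.4 × 10⁷ m

2GMr/d³ = a_tidal  ⇒  d = (2GMr / a_tidal)^(1/3)
d = (2 × 6.674×10⁻¹¹ × (2.8 × 10³⁰) × (7.4) / (0.20))^(1/3)
  = 2.4 × 10⁷ m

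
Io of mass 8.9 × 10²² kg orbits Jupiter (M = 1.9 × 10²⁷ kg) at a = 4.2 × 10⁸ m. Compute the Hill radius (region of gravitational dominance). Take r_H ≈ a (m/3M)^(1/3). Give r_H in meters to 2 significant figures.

r_H ≈ a (m/3M)^(1/3)
    = (4.2 × 10⁸) × (8.9 × 10²² / (3 × 1.9 × 10²⁷))^(1/3)
    = 1.0 × 10⁷ m

1.0 × 10⁷ m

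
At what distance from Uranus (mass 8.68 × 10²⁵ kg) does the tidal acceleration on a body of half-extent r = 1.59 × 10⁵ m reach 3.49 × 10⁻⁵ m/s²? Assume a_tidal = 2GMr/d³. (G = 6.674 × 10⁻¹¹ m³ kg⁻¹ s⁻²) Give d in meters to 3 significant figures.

3.75 × 10⁸ m

2GMr/d³ = a_tidal  ⇒  d = (2GMr / a_tidal)^(1/3)
d = (2 × 6.674×10⁻¹¹ × (8.68 × 10²⁵) × (1.59 × 10⁵) / (3.49 × 10⁻⁵))^(1/3)
  = 3.75 × 10⁸ m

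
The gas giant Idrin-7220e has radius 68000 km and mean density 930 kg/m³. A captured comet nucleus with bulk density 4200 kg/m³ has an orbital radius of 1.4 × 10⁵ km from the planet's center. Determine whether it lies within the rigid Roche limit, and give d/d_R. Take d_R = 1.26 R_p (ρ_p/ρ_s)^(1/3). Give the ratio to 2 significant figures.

outside; d/d_R ≈ 2.7

d_R = 1.26 × (68000 km) × (930/4200)^(1/3) = 51840 km
d/d_R = (1.4 × 10⁵) / (51840) = 2.7
Since d/d_R > 1, the body is outside the Roche limit.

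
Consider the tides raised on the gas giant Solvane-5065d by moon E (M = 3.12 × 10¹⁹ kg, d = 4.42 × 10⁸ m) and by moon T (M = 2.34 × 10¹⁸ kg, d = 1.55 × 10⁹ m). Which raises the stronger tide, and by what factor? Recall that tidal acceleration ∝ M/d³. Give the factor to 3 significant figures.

Moon E, by a factor of ≈ 575

Tidal acceleration ∝ M/d³, so compare M/d³ for each.
Moon E: (3.12 × 10¹⁹) / (4.42 × 10⁸)³ = 3.613 × 10⁻⁷
Moon T: (2.34 × 10¹⁸) / (1.55 × 10⁹)³ = 6.284 × 10⁻¹⁰
Ratio (larger/smaller) = 575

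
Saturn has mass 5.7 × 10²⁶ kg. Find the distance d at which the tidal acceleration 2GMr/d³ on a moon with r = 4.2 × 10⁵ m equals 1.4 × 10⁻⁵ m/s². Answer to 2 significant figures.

2GMr/d³ = a_tidal  ⇒  d = (2GMr / a_tidal)^(1/3)
d = (2 × 6.674×10⁻¹¹ × (5.7 × 10²⁶) × (4.2 × 10⁵) / (1.4 × 10⁻⁵))^(1/3)
  = 1.3 × 10⁹ m

1.3 × 10⁹ m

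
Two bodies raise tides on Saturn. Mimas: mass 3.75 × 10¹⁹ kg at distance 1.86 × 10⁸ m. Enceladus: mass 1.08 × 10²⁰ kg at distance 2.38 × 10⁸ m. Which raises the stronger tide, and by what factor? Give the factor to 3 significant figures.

Enceladus, by a factor of ≈ 1.37

Tidal acceleration ∝ M/d³, so compare M/d³ for each.
Mimas: (3.75 × 10¹⁹) / (1.86 × 10⁸)³ = 5.828 × 10⁻⁶
Enceladus: (1.08 × 10²⁰) / (2.38 × 10⁸)³ = 8.011 × 10⁻⁶
Ratio (larger/smaller) = 1.37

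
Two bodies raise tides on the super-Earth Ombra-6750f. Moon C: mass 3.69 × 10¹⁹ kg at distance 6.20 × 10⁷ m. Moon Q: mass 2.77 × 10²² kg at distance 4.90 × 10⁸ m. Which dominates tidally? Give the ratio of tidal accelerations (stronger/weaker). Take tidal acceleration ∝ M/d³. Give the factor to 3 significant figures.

Tidal acceleration ∝ M/d³, so compare M/d³ for each.
Moon C: (3.69 × 10¹⁹) / (6.20 × 10⁷)³ = 1.548 × 10⁻⁴
Moon Q: (2.77 × 10²²) / (4.90 × 10⁸)³ = 2.354 × 10⁻⁴
Ratio (larger/smaller) = 1.52

Moon Q, by a factor of ≈ 1.52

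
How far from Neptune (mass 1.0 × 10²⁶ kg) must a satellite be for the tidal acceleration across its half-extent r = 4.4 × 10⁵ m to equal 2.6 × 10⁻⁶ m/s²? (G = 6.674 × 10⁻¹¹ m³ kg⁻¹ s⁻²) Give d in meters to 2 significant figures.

1.3 × 10⁹ m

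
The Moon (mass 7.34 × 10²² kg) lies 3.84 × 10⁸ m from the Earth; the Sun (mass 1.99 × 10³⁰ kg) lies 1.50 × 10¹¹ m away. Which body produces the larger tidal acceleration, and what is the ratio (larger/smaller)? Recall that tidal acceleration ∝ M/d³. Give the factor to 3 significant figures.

The Moon, by a factor of ≈ 2.20

Tidal acceleration ∝ M/d³, so compare M/d³ for each.
The Moon: (7.34 × 10²²) / (3.84 × 10⁸)³ = 1.296 × 10⁻³
The Sun: (1.99 × 10³⁰) / (1.50 × 10¹¹)³ = 5.896 × 10⁻⁴
Ratio (larger/smaller) = 2.20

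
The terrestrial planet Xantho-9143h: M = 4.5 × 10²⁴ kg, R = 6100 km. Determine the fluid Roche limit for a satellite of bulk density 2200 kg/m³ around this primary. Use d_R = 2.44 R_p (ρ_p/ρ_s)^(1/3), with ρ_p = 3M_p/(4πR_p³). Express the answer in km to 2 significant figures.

19000 km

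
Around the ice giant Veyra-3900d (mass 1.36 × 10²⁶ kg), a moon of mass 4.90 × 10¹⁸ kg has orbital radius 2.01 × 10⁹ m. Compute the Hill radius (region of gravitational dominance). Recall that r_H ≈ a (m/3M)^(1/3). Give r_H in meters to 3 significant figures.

4.60 × 10⁶ m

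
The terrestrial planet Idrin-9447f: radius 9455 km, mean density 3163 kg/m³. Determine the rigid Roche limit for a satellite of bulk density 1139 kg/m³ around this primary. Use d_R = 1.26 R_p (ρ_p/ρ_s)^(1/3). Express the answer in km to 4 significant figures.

d_R = 1.26 × 9455 km × (3163/1139)^(1/3)
    = 16750 km

16750 km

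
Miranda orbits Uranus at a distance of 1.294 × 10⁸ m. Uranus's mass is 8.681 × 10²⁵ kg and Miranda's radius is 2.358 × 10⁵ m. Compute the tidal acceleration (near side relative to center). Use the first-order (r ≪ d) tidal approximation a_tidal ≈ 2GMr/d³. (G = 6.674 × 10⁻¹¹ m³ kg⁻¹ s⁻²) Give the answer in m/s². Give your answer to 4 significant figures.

1.261 × 10⁻³ m/s²

a_tidal = 2GMr/d³
        = 2 × (6.674 × 10⁻¹¹) × (8.681 × 10²⁵) × (2.358 × 10⁵) / (1.294 × 10⁸)³
        = 1.261 × 10⁻³ m/s²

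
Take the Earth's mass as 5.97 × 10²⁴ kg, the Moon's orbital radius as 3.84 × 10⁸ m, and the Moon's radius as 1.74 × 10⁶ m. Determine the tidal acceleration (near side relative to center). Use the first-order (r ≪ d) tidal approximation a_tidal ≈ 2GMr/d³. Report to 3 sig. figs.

Δa = 2GMr/d³
   = 2 × (6.674 × 10⁻¹¹) × (5.97 × 10²⁴) × (1.74 × 10⁶) / (3.84 × 10⁸)³
   = 2.45 × 10⁻⁵ m/s²

2.45 × 10⁻⁵ m/s²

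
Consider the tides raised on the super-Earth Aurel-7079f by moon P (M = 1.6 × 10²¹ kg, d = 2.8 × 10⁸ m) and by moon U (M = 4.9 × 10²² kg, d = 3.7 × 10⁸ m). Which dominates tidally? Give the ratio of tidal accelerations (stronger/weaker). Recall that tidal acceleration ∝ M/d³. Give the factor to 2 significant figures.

Moon U, by a factor of ≈ 13

Tidal acceleration ∝ M/d³, so compare M/d³ for each.
Moon P: (1.6 × 10²¹) / (2.8 × 10⁸)³ = 7.289 × 10⁻⁵
Moon U: (4.9 × 10²²) / (3.7 × 10⁸)³ = 9.674 × 10⁻⁴
Ratio (larger/smaller) = 13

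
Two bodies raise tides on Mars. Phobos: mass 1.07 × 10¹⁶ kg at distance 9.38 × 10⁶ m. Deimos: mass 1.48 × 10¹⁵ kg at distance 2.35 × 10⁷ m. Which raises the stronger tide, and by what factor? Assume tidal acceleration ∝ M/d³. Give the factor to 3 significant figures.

Phobos, by a factor of ≈ 114

The tide-raising term goes as M/d³ (the gradient of a 1/d² field).
Phobos: (1.07 × 10¹⁶) / (9.38 × 10⁶)³ = 1.297 × 10⁻⁵
Deimos: (1.48 × 10¹⁵) / (2.35 × 10⁷)³ = 1.140 × 10⁻⁷
Ratio (larger/smaller) = 114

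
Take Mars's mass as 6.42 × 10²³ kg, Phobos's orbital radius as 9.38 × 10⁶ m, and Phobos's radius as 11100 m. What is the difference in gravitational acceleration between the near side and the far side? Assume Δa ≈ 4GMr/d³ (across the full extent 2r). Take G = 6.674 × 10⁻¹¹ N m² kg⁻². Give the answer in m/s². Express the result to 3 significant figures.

Differencing GM/(d−r)² and GM/(d+r)² to first order in r/d gives 4GMr/d³.
Δa = 4GMr/d³
   = 4 × (6.674 × 10⁻¹¹) × (6.42 × 10²³) × (11100) / (9.38 × 10⁶)³
   = 2.31 × 10⁻³ m/s²

2.31 × 10⁻³ m/s²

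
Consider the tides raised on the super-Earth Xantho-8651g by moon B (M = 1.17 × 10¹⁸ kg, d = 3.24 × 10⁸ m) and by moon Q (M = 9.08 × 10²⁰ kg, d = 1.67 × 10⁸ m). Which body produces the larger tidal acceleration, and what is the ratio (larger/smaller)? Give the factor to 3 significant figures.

The tide-raising term goes as M/d³ (the gradient of a 1/d² field).
Moon B: (1.17 × 10¹⁸) / (3.24 × 10⁸)³ = 3.440 × 10⁻⁸
Moon Q: (9.08 × 10²⁰) / (1.67 × 10⁸)³ = 1.950 × 10⁻⁴
Ratio (larger/smaller) = 5670

Moon Q, by a factor of ≈ 5670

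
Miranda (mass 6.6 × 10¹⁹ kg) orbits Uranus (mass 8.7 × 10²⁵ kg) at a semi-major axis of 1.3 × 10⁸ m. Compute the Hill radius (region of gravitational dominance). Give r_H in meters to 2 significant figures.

r_H ≈ a (m/3M)^(1/3)
    = (1.3 × 10⁸) × (6.6 × 10¹⁹ / (3 × 8.7 × 10²⁵))^(1/3)
    = 8.2 × 10⁵ m

8.2 × 10⁵ m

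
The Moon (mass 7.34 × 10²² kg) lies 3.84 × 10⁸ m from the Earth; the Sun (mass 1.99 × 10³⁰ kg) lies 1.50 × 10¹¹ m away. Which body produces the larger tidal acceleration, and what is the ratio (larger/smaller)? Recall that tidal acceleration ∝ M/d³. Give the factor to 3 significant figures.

The Moon, by a factor of ≈ 2.20

The tide-raising term goes as M/d³ (the gradient of a 1/d² field).
The Moon: (7.34 × 10²²) / (3.84 × 10⁸)³ = 1.296 × 10⁻³
The Sun: (1.99 × 10³⁰) / (1.50 × 10¹¹)³ = 5.896 × 10⁻⁴
Ratio (larger/smaller) = 2.20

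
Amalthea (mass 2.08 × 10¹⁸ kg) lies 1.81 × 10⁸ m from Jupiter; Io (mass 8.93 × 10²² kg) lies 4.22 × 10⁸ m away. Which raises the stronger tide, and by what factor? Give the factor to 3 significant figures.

Io, by a factor of ≈ 3390

Compare M/d³ for the two perturbers:
Amalthea: (2.08 × 10¹⁸) / (1.81 × 10⁸)³ = 3.508 × 10⁻⁷
Io: (8.93 × 10²²) / (4.22 × 10⁸)³ = 1.188 × 10⁻³
Ratio (larger/smaller) = 3390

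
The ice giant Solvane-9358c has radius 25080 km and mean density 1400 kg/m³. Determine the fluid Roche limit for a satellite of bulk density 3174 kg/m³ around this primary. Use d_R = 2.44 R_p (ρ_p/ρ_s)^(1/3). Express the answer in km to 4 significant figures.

46580 km

d_R = 2.44 × 25080 km × (1400/3174)^(1/3)
    = 46580 km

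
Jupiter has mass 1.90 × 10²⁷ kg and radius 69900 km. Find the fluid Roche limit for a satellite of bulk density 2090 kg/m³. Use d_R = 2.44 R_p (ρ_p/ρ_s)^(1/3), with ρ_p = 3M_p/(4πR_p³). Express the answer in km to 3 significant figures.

1.47 × 10⁵ km

ρ_p = 3M_p/(4πR_p³) = 3 × (1.90 × 10²⁷) / (4π × (6.99 × 10⁷ m)³) = 1330 kg/m³
d_R = 2.44 × 69900 km × (1330/2090)^(1/3)
    = 1.47 × 10⁵ km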